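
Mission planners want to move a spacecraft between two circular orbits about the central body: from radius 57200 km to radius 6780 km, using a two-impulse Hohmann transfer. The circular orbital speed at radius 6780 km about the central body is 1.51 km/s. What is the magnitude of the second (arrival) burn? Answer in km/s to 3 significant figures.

From the circular-orbit relation v² = μ/r at r = 6780 km: μ = v²r = (1.51)² × 6780 = 15459.1 km³/s².
Transfer-ellipse semi-major axis a_t = (r₁ + r₂)/2 = (57200 + 6780)/2 = 31990 km.
Circular speed at r = 6780 km: v_c = √(μ/r) = 1.5100 km/s.
Transfer-orbit speed at the same r (vis-viva, a = a_t): v_t = √[μ(2/r − 1/a_t)] = 2.0191 km/s.
Δv₂ = |v_t − v_c| = |2.0191 − 1.5100| = 0.5091 km/s.

Δv₂ = 0.509 km/s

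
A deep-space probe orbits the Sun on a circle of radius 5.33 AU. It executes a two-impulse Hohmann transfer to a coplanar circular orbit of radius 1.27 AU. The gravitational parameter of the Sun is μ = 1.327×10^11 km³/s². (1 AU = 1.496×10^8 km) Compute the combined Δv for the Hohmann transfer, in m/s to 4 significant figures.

In km: r₁ = 5.33 × 1.496×10^8 = 7.97368×10^8 km; r₂ = 1.27 × 1.496×10^8 = 1.89992×10^8 km.
Semi-major axis of the transfer orbit: a_t = (7.97368×10^8 + 1.89992×10^8)/2 = 4.9368×10^8 km.
At r₁ the circular-orbit speed is v₁ = √(μ/r₁) = 12.9005 km/s.
Transfer-orbit speed at r₁ (v² = μ(2/r − 1/a)): v_a = √[μ(2/r₁ − 1/a_t)] = 8.00297 km/s.
First burn Δv₁ = |v_a − v₁| = 4.898 km/s.
At r₂, v₂ = √(μ/r₂) = 26.428 km/s.
Transfer-orbit speed at r₂: v_p = √[μ(2/r₂ − 1/a_t)] = 33.587 km/s.
Second burn Δv₂ = |v₂ − v_p| = 7.159 km/s.
Δv = Δv₁ + Δv₂ = 4.898 + 7.159 = 12.06 km/s.

Δv = 12060 m/s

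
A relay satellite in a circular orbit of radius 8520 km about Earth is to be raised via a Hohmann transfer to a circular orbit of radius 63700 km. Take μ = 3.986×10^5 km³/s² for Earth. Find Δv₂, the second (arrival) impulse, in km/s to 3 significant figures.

Δv₂ = 1.29 km/s

The Hohmann ellipse has a_t = (r₁ + r₂)/2 = 36110 km.
Circular speed at r = 63700 km: v_c = √(μ/r) = 2.501 km/s.
Vis-viva on the transfer ellipse at r = 63700 km gives v_t = √[μ(2/r − 1/a_t)] = 1.215 km/s.
Δv₂ = |v_t − v_c| = |1.215 − 2.501| = 1.286 km/s.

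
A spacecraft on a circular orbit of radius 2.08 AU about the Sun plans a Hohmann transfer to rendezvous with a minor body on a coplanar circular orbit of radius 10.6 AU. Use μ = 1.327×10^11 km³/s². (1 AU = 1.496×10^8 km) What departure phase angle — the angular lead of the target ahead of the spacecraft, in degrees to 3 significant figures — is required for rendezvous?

φ = 96.7°

In km: r₁ = 2.08 × 1.496×10^8 = 3.11168×10^8 km; r₂ = 10.6 × 1.496×10^8 = 1.58576×10^9 km.
Transfer-ellipse semi-major axis a_t = (r₁ + r₂)/2 = (3.11168×10^8 + 1.58576×10^9)/2 = 9.48464×10^8 km.
The half-period of the transfer ellipse is t = π√(a_t³/μ) = 2.519×10^8 s.
Target angular speed ω₂ = √(μ/r₂³) = 5.769×10^-9 rad/s.
Angle swept by the target during transfer: ω₂·t = 1.4532 rad = 83.26°.
The spacecraft traverses 180° on the transfer ellipse, so the target must lead by 180° − 83.26° = 96.7°.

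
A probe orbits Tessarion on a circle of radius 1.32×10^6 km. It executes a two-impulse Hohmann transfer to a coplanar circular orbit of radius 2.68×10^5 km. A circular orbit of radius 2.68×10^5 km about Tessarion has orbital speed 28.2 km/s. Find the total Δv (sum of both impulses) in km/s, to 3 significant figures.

From the circular-orbit relation v² = μ/r at r = 2.68×10^5 km: μ = v²r = (28.2)² × 2.68×10^5 = 2.13124×10^8 km³/s².
The Hohmann ellipse has a_t = (r₁ + r₂)/2 = 7.940×10^5 km.
Circular speed at r₁: v₁ = √(μ/r₁) = √(2.13124×10^8/1.320×10^6) = 12.7066 km/s.
Transfer-orbit speed at r₁ (vis-viva equation): v_a = √[μ(2/r₁ − 1/a_t)] = 7.38221 km/s.
First burn Δv₁ = |v_a − v₁| = 5.324 km/s.
Circular speed at r₂: v₂ = √(μ/r₂) = 28.20 km/s.
Transfer-orbit speed at r₂: v_p = √[μ(2/r₂ − 1/a_t)] = 36.36 km/s.
Second burn Δv₂ = |v₂ − v_p| = 8.160 km/s.
Δv = Δv₁ + Δv₂ = 5.324 + 8.160 = 13.48 km/s.

Δv = 13.5 km/s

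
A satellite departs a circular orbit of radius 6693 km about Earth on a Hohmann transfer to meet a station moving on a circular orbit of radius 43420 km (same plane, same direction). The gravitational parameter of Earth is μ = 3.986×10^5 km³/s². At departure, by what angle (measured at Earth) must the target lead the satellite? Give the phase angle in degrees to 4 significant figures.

φ = 101.1°

Semi-major axis of the transfer orbit: a_t = (6693 + 43420)/2 = 25056.5 km.
Transfer time t = π√(a_t³/μ) = 19736 s.
Target angular speed ω₂ = √(μ/r₂³) = 6.9780×10^-5 rad/s.
Angle swept by the target during transfer: ω₂·t = 1.3772 rad = 78.91°.
The satellite traverses 180° on the transfer ellipse, so the target must lead by 180° − 78.91° = 101.1°.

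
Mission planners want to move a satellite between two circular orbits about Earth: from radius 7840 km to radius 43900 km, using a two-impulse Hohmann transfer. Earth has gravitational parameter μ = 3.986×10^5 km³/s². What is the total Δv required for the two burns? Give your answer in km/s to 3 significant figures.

Transfer-ellipse semi-major axis a_t = (r₁ + r₂)/2 = (7840 + 43900)/2 = 25870 km.
Circular speed at r₁: v₁ = √(μ/r₁) = √(3.986×10^5/7840) = 7.13035 km/s.
Transfer-orbit speed at r₁ (vis-viva equation): v_p = √[μ(2/r₁ − 1/a_t)] = 9.28848 km/s.
First burn Δv₁ = |v_p − v₁| = 2.1581 km/s.
Circular speed at r₂: v₂ = √(μ/r₂) = 3.0133 km/s.
Transfer-orbit speed at r₂: v_a = √[μ(2/r₂ − 1/a_t)] = 1.6588 km/s.
Second burn Δv₂ = |v₂ − v_a| = 1.3545 km/s.
Total Δv = Δv₁ + Δv₂ = 3.513 km/s.

Δv = 3.51 km/s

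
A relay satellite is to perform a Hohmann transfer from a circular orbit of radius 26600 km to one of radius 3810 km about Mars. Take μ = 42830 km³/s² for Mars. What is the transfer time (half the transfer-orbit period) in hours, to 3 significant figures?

t = 7.91 hours

Semi-major axis of the transfer orbit: a_t = (26600 + 3810)/2 = 15205 km.
Half the transfer-orbit period gives t = π√(a_t³/μ) = 28460 s.
Converting: 28460 s ÷ 3600 s/hour = 7.91 hours.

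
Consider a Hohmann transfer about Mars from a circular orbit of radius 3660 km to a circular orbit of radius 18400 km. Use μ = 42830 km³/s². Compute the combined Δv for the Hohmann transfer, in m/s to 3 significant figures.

Δv = 1640 m/s

Semi-major axis of the transfer orbit: a_t = (3660 + 18400)/2 = 11030 km.
At r₁ the circular-orbit speed is v₁ = √(μ/r₁) = 3.42085 km/s.
On the transfer ellipse at r₁, vis-viva equation gives v_p = √[μ(2/r₁ − 1/a_t)] = 4.41829 km/s.
First burn Δv₁ = |v_p − v₁| = 0.9974 km/s.
At r₂, v₂ = √(μ/r₂) = 1.5257 km/s.
Transfer-orbit speed at r₂: v_a = √[μ(2/r₂ − 1/a_t)] = 0.87886 km/s.
Second burn Δv₂ = |v₂ − v_a| = 0.6468 km/s.
Δv = Δv₁ + Δv₂ = 0.9974 + 0.6468 = 1.644 km/s.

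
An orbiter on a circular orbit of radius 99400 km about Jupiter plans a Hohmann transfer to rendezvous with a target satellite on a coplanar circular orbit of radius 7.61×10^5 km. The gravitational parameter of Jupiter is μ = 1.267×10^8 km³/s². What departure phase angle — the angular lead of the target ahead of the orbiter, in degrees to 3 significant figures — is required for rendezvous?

Transfer-ellipse semi-major axis a_t = (r₁ + r₂)/2 = (99400 + 7.610×10^5)/2 = 4.302×10^5 km.
Transfer time t = π√(a_t³/μ) = 78753 s.
Target angular speed ω₂ = √(μ/r₂³) = 1.6956×10^-5 rad/s.
Angle swept by the target during transfer: ω₂·t = 1.3353 rad = 76.51°.
Arrival is 180° from departure on the ellipse, so φ = 180° − 76.51° = 103°.

φ = 103°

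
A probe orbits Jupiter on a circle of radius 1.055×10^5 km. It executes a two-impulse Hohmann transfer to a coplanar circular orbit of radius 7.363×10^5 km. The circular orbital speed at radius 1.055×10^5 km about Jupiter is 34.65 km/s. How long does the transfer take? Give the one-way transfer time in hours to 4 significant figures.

t = 21.17 hours

From the circular-orbit relation v² = μ/r at r = 1.055×10^5 km: μ = v²r = (34.65)² × 1.055×10^5 = 1.26666×10^8 km³/s².
Transfer-ellipse semi-major axis a_t = (r₁ + r₂)/2 = (1.055×10^5 + 7.363×10^5)/2 = 4.209×10^5 km.
Transfer time t = π√(a_t³/μ) = π√((4.209×10^5)³ / 1.26666×10^8) = 76220 s.
Converting: 76220 s ÷ 3600 s/hour = 21.17 hours.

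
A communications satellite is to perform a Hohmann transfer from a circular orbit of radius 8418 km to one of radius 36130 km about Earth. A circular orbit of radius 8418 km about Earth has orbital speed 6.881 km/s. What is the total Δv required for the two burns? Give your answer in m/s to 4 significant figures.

Δv = 3162 m/s

From the circular-orbit relation v² = μ/r at r = 8418 km: μ = v²r = (6.881)² × 8418 = 3.98577×10^5 km³/s².
Transfer-ellipse semi-major axis a_t = (r₁ + r₂)/2 = (8418 + 36130)/2 = 22274 km.
Circular speed at r₁: v₁ = √(μ/r₁) = √(3.98577×10^5/8418) = 6.8810 km/s.
Transfer-orbit speed at r₁ (v² = μ(2/r − 1/a)): v_p = √[μ(2/r₁ − 1/a_t)] = 8.7637 km/s.
First burn Δv₁ = |v_p − v₁| = 1.8827 km/s.
Circular speed at r₂: v₂ = √(μ/r₂) = 3.3214 km/s.
Transfer-orbit speed at r₂: v_a = √[μ(2/r₂ − 1/a_t)] = 2.0419 km/s.
Second burn Δv₂ = |v₂ − v_a| = 1.2795 km/s.
Total Δv = Δv₁ + Δv₂ = 3.162 km/s.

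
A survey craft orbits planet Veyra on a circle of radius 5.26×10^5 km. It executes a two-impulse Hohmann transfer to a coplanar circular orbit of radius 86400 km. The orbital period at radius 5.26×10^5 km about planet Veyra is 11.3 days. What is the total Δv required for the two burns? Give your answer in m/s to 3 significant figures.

From Kepler's third law T² = 4π²r³/μ at r = 5.26×10^5 km, T = 11.3 days = 11.3 × 86400 s = 9.7632×10^5 s: μ = 4π²r³/T² = 6.02744×10^6 km³/s².
The Hohmann ellipse has a_t = (r₁ + r₂)/2 = 3.062×10^5 km.
Circular speed at r₁: v₁ = √(μ/r₁) = √(6.02744×10^6/5.260×10^5) = 3.385 km/s.
Transfer-orbit speed at r₁ (vis-viva): v_a = √[μ(2/r₁ − 1/a_t)] = 1.798 km/s.
First burn Δv₁ = |v_a − v₁| = 1.587 km/s.
At r₂, v₂ = √(μ/r₂) = 8.3524 km/s.
Transfer-orbit speed at r₂: v_p = √[μ(2/r₂ − 1/a_t)] = 10.947 km/s.
Second burn Δv₂ = |v₂ − v_p| = 2.595 km/s.
Δv = Δv₁ + Δv₂ = 1.587 + 2.595 = 4.182 km/s.

Δv = 4180 m/s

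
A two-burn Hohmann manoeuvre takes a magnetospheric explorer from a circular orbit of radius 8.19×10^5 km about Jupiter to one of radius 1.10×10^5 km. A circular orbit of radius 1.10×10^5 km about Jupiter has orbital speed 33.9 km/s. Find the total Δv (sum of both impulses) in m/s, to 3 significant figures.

Δv = 17500 m/s

From the circular-orbit relation v² = μ/r at r = 1.10×10^5 km: μ = v²r = (33.9)² × 1.10×10^5 = 1.26413×10^8 km³/s².
Transfer-ellipse semi-major axis a_t = (r₁ + r₂)/2 = (8.190×10^5 + 1.100×10^5)/2 = 4.645×10^5 km.
At r₁ the circular-orbit speed is v₁ = √(μ/r₁) = 12.424 km/s.
Transfer-orbit speed at r₁ (vis-viva equation): v_a = √[μ(2/r₁ − 1/a_t)] = 6.0459 km/s.
First burn Δv₁ = |v_a − v₁| = 6.378 km/s.
At r₂, v₂ = √(μ/r₂) = 33.90 km/s.
Transfer-orbit speed at r₂: v_p = √[μ(2/r₂ − 1/a_t)] = 45.01 km/s.
Second burn Δv₂ = |v₂ − v_p| = 11.11 km/s.
Total Δv = Δv₁ + Δv₂ = 17.49 km/s.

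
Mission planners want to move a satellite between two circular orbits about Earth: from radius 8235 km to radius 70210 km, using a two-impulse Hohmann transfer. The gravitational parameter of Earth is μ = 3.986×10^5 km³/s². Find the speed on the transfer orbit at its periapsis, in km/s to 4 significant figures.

Semi-major axis of the transfer orbit: a_t = (8235 + 70210)/2 = 39222.5 km.
At periapsis, r = 8235 km.
From the vis-viva equation, v = √[μ(2/r − 1/a_t)] = 9.308 km/s.

v = 9.308 km/s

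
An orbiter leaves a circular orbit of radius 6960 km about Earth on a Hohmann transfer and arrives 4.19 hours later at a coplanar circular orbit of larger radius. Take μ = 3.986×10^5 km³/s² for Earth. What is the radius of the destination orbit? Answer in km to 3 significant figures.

r₂ = 34900 km

Transfer time t = 4.19 hours = 15084 s, and t = π√(a_t³/μ).
So a_t = (μ t²/π²)^(1/3) = (3.986×10^5 × (15084)² / π²)^(1/3) = 20945 km.
Since a_t = (r₁ + r₂)/2, r₂ = 2a_t − r₁ = 2×20945 − 6960 = 34930 km.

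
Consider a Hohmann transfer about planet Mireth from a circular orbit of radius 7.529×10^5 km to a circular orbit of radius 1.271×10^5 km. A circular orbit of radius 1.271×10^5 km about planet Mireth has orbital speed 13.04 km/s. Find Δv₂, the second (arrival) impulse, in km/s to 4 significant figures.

From the circular-orbit relation v² = μ/r at r = 1.271×10^5 km: μ = v²r = (13.04)² × 1.271×10^5 = 2.16123×10^7 km³/s².
Transfer-ellipse semi-major axis a_t = (r₁ + r₂)/2 = (7.529×10^5 + 1.271×10^5)/2 = 4.400×10^5 km.
Circular speed at r = 1.271×10^5 km: v_c = √(μ/r) = 13.040 km/s.
Vis-viva on the transfer ellipse at r = 1.271×10^5 km gives v_t = √[μ(2/r − 1/a_t)] = 17.058 km/s.
Δv₂ = |v_t − v_c| = |17.058 − 13.040| = 4.018 km/s.

Δv₂ = 4.018 km/s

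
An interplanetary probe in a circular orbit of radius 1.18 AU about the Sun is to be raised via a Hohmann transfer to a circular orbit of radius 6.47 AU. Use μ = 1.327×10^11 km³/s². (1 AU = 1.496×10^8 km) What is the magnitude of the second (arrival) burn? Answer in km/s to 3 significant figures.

Δv₂ = 5.21 km/s

In km: r₁ = 1.18 × 1.496×10^8 = 1.76528×10^8 km; r₂ = 6.47 × 1.496×10^8 = 9.67912×10^8 km.
The Hohmann ellipse has a_t = (r₁ + r₂)/2 = 5.7222×10^8 km.
Circular speed at r = 9.67912×10^8 km: v_c = √(μ/r) = 11.709 km/s.
Vis-viva on the transfer ellipse at r = 9.67912×10^8 km gives v_t = √[μ(2/r − 1/a_t)] = 6.5034 km/s.
Δv₂ = |v_t − v_c| = |6.5034 − 11.709| = 5.206 km/s.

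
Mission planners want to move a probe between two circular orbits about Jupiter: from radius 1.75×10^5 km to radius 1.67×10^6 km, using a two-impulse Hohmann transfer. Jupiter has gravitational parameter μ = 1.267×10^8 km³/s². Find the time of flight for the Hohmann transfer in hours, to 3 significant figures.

t = 68.7 hours

Transfer-ellipse semi-major axis a_t = (r₁ + r₂)/2 = (1.750×10^5 + 1.670×10^6)/2 = 9.225×10^5 km.
Transfer time t = π√(a_t³/μ) = π√((9.225×10^5)³ / 1.267×10^8) = 2.473×10^5 s.
Converting: 2.473×10^5 s ÷ 3600 s/hour = 68.7 hours.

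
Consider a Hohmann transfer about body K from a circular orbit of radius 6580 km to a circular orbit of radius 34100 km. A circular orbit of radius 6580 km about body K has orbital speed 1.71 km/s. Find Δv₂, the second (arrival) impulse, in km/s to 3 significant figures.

Δv₂ = 0.324 km/s

From the circular-orbit relation v² = μ/r at r = 6580 km: μ = v²r = (1.71)² × 6580 = 19240.6 km³/s².
Semi-major axis of the transfer orbit: a_t = (6580 + 34100)/2 = 20340 km.
Circular speed at r = 34100 km: v_c = √(μ/r) = 0.75116 km/s.
Transfer-orbit speed at the same r (vis-viva, a = a_t): v_t = √[μ(2/r − 1/a_t)] = 0.42724 km/s.
Δv₂ = |v_t − v_c| = |0.42724 − 0.75116| = 0.3239 km/s.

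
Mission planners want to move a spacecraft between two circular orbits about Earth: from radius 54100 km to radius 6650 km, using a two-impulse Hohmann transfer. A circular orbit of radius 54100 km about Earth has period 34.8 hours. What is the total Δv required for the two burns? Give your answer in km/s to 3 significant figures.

From Kepler's third law T² = 4π²r³/μ at r = 54100 km, T = 34.8 hours = 34.8 × 3600 s = 1.2528×10^5 s: μ = 4π²r³/T² = 3.98280×10^5 km³/s².
Semi-major axis of the transfer orbit: a_t = (54100 + 6650)/2 = 30375 km.
At r₁ the circular-orbit speed is v₁ = √(μ/r₁) = 2.7133 km/s.
Transfer-orbit speed at r₁ (vis-viva equation): v_a = √[μ(2/r₁ − 1/a_t)] = 1.2695 km/s.
First burn Δv₁ = |v_a − v₁| = 1.444 km/s.
Circular speed at r₂: v₂ = √(μ/r₂) = 7.7390 km/s.
Transfer-orbit speed at r₂: v_p = √[μ(2/r₂ − 1/a_t)] = 10.328 km/s.
Second burn Δv₂ = |v₂ − v_p| = 2.589 km/s.
Δv = Δv₁ + Δv₂ = 1.444 + 2.589 = 4.033 km/s.

Δv = 4.03 km/s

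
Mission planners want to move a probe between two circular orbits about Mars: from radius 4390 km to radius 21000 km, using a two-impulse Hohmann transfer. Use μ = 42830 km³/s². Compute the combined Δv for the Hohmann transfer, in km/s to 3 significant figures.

Δv = 1.48 km/s

Semi-major axis of the transfer orbit: a_t = (4390 + 21000)/2 = 12695 km.
Circular speed at r₁: v₁ = √(μ/r₁) = √(42830/4390) = 3.1235 km/s.
On the transfer ellipse at r₁, vis-viva gives v_p = √[μ(2/r₁ − 1/a_t)] = 4.0173 km/s.
First burn Δv₁ = |v_p − v₁| = 0.8938 km/s.
Circular speed at r₂: v₂ = √(μ/r₂) = 1.4281 km/s.
Transfer-orbit speed at r₂: v_a = √[μ(2/r₂ − 1/a_t)] = 0.83981 km/s.
Second burn Δv₂ = |v₂ − v_a| = 0.5883 km/s.
Total Δv = Δv₁ + Δv₂ = 1.482 km/s.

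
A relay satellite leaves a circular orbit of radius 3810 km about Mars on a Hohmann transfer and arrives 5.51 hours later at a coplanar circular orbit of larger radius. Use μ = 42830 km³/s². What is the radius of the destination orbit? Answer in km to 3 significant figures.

Transfer time t = 5.51 hours = 19836 s, and t = π√(a_t³/μ).
So a_t = (μ t²/π²)^(1/3) = (42830 × (19836)² / π²)^(1/3) = 11952 km.
Since a_t = (r₁ + r₂)/2, r₂ = 2a_t − r₁ = 2×11952 − 3810 = 20094 km.

r₂ = 20100 km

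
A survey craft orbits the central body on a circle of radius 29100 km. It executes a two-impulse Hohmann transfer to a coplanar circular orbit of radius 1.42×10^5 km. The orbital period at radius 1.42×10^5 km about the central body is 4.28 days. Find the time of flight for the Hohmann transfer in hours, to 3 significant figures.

From Kepler's third law T² = 4π²r³/μ at r = 1.42×10^5 km, T = 4.28 days = 4.28 × 86400 s = 3.69792×10^5 s: μ = 4π²r³/T² = 8.26627×10^5 km³/s².
Transfer-ellipse semi-major axis a_t = (r₁ + r₂)/2 = (29100 + 1.420×10^5)/2 = 85550 km.
By Kepler's third law the transfer-orbit period is T = 2π√(a_t³/μ), so t = T/2 = 86460 s.
Converting: 86460 s ÷ 3600 s/hour = 24.0 hours.

t = 24.0 hours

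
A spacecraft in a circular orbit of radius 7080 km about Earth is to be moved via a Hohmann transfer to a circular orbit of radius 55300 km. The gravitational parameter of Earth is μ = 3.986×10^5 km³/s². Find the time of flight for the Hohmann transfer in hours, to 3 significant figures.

The Hohmann ellipse has a_t = (r₁ + r₂)/2 = 31190 km.
Transfer time t = π√(a_t³/μ) = π√((31190)³ / 3.986×10^5) = 27410 s.
Converting: 27410 s ÷ 3600 s/hour = 7.61 hours.

t = 7.61 hours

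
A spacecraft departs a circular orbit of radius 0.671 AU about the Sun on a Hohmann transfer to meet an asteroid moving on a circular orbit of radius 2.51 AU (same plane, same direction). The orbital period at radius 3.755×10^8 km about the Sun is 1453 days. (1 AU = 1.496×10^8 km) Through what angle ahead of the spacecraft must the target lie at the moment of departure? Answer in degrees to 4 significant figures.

φ = 89.20°

From Kepler's third law T² = 4π²r³/μ at r = 3.755×10^8 km, T = 1453 days = 1453 × 86400 s = 1.255392×10^8 s: μ = 4π²r³/T² = 1.32627×10^11 km³/s².
In km: r₁ = 0.671 × 1.496×10^8 = 1.003816×10^8 km; r₂ = 2.51 × 1.496×10^8 = 3.75496×10^8 km.
The Hohmann ellipse has a_t = (r₁ + r₂)/2 = 2.379388×10^8 km.
The half-period of the transfer ellipse is t = π√(a_t³/μ) = 3.1662×10^7 s.
The target's mean motion on its circular orbit is ω₂ = √(μ/r₂³) = 5.0050×10^-8 rad/s.
Angle swept by the target during transfer: ω₂·t = 1.5847 rad = 90.80°.
Arrival is 180° from departure on the ellipse, so φ = 180° − 90.80° = 89.20°.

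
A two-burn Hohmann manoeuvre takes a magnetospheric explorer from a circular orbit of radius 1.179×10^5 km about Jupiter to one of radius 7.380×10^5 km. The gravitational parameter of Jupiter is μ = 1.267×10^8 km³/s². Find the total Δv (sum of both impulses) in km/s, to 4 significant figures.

The Hohmann ellipse has a_t = (r₁ + r₂)/2 = 4.2795×10^5 km.
At r₁ the circular-orbit speed is v₁ = √(μ/r₁) = 32.782 km/s.
Transfer-orbit speed at r₁ (vis-viva): v_p = √[μ(2/r₁ − 1/a_t)] = 43.049 km/s.
First burn Δv₁ = |v_p − v₁| = 10.267 km/s.
At r₂, v₂ = √(μ/r₂) = 13.10268 km/s.
Transfer-orbit speed at r₂: v_a = √[μ(2/r₂ − 1/a_t)] = 6.877340 km/s.
Second burn Δv₂ = |v₂ − v_a| = 6.2253 km/s.
Total Δv = Δv₁ + Δv₂ = 16.49 km/s.

Δv = 16.49 km/s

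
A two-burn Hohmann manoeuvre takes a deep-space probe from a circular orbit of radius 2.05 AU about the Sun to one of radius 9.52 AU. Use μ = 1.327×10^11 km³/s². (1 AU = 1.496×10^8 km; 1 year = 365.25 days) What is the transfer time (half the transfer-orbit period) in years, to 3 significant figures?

t = 6.96 years

In km: r₁ = 2.05 × 1.496×10^8 = 3.0668×10^8 km; r₂ = 9.52 × 1.496×10^8 = 1.424192×10^9 km.
The Hohmann ellipse has a_t = (r₁ + r₂)/2 = 8.65436×10^8 km.
Half the transfer-orbit period gives t = π√(a_t³/μ) = 2.196×10^8 s.
Converting: 2.196×10^8 s ÷ 3.15576×10^7 s/year (365.25 × 86400) = 6.96 years.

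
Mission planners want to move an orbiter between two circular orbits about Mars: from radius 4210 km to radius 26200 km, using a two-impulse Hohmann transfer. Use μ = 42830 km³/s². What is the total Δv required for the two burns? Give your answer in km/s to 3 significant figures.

Δv = 1.60 km/s

Transfer-ellipse semi-major axis a_t = (r₁ + r₂)/2 = (4210 + 26200)/2 = 15205 km.
At r₁ the circular-orbit speed is v₁ = √(μ/r₁) = 3.1896 km/s.
On the transfer ellipse at r₁, v² = μ(2/r − 1/a) gives v_p = √[μ(2/r₁ − 1/a_t)] = 4.1869 km/s.
First burn Δv₁ = |v_p − v₁| = 0.9973 km/s.
At r₂, v₂ = √(μ/r₂) = 1.2786 km/s.
Transfer-orbit speed at r₂: v_a = √[μ(2/r₂ − 1/a_t)] = 0.67278 km/s.
Second burn Δv₂ = |v₂ − v_a| = 0.6058 km/s.
Total Δv = Δv₁ + Δv₂ = 1.603 km/s.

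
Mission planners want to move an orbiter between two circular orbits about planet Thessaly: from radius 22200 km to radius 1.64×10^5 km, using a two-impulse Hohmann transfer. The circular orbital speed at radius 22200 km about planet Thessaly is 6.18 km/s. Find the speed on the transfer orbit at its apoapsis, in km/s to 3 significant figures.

From the circular-orbit relation v² = μ/r at r = 22200 km: μ = v²r = (6.18)² × 22200 = 8.47871×10^5 km³/s².
The Hohmann ellipse has a_t = (r₁ + r₂)/2 = 93100 km.
The apoapsis of the transfer ellipse is at r = 1.640×10^5 km.
Applying v² = μ(2/r − 1/a_t): v = 1.110 km/s.

v = 1.11 km/s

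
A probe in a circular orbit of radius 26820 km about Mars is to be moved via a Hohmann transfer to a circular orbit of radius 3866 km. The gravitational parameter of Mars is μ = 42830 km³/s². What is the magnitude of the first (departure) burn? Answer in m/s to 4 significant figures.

Transfer-ellipse semi-major axis a_t = (r₁ + r₂)/2 = (26820 + 3866)/2 = 15343 km.
On the circular orbit at r = 26820 km, v_c = √(μ/r) = 1.2637 km/s.
Vis-viva on the transfer ellipse at r = 26820 km gives v_t = √[μ(2/r − 1/a_t)] = 0.63434 km/s.
Δv₁ = |v_t − v_c| = |0.63434 − 1.2637| = 0.6294 km/s.

Δv₁ = 629.4 m/s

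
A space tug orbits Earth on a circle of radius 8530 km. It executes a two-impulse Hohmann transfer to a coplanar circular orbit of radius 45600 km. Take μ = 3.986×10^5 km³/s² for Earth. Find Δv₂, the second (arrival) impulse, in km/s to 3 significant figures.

Δv₂ = 1.30 km/s

Semi-major axis of the transfer orbit: a_t = (8530 + 45600)/2 = 27065 km.
Circular speed at r = 45600 km: v_c = √(μ/r) = 2.957 km/s.
Transfer-orbit speed at the same r (vis-viva, a = a_t): v_t = √[μ(2/r − 1/a_t)] = 1.660 km/s.
Δv₂ = |v_t − v_c| = |1.660 − 2.957| = 1.297 km/s.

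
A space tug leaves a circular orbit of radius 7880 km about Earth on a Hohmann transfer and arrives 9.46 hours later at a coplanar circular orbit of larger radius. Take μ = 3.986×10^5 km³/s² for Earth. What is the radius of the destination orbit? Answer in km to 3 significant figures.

r₂ = 64200 km

Transfer time t = 9.46 hours = 34056 s, and t = π√(a_t³/μ).
So a_t = (μ t²/π²)^(1/3) = (3.986×10^5 × (34056)² / π²)^(1/3) = 36047 km.
Since a_t = (r₁ + r₂)/2, r₂ = 2a_t − r₁ = 2×36047 − 7880 = 64214 km.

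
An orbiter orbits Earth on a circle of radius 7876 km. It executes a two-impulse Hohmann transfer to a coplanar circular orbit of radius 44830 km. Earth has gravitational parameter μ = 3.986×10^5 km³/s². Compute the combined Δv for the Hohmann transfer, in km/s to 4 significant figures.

Δv = 3.516 km/s

Transfer-ellipse semi-major axis a_t = (r₁ + r₂)/2 = (7876 + 44830)/2 = 26353 km.
Circular speed at r₁: v₁ = √(μ/r₁) = √(3.986×10^5/7876) = 7.11403 km/s.
Transfer-orbit speed at r₁ (v² = μ(2/r − 1/a)): v_p = √[μ(2/r₁ − 1/a_t)] = 9.27866 km/s.
First burn Δv₁ = |v_p − v₁| = 2.1646 km/s.
At r₂, v₂ = √(μ/r₂) = 2.9818 km/s.
Transfer-orbit speed at r₂: v_a = √[μ(2/r₂ − 1/a_t)] = 1.6301 km/s.
Second burn Δv₂ = |v₂ − v_a| = 1.3517 km/s.
Δv = Δv₁ + Δv₂ = 2.1646 + 1.3517 = 3.516 km/s.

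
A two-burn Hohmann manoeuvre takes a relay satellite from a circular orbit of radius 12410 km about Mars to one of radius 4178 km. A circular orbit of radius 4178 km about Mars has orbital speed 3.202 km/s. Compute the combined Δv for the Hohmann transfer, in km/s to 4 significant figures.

From the circular-orbit relation v² = μ/r at r = 4178 km: μ = v²r = (3.202)² × 4178 = 42836.2 km³/s².
The Hohmann ellipse has a_t = (r₁ + r₂)/2 = 8294 km.
Circular speed at r₁: v₁ = √(μ/r₁) = √(42836.2/12410) = 1.8579 km/s.
On the transfer ellipse at r₁, vis-viva equation gives v_a = √[μ(2/r₁ − 1/a_t)] = 1.3186 km/s.
First burn Δv₁ = |v_a − v₁| = 0.5393 km/s.
Circular speed at r₂: v₂ = √(μ/r₂) = 3.2020 km/s.
Transfer-orbit speed at r₂: v_p = √[μ(2/r₂ − 1/a_t)] = 3.9167 km/s.
Second burn Δv₂ = |v₂ − v_p| = 0.7147 km/s.
Total Δv = Δv₁ + Δv₂ = 1.254 km/s.

Δv = 1.254 km/s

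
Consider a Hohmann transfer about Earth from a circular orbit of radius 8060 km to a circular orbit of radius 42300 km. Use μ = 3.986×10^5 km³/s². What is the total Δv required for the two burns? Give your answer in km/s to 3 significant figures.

Δv = 3.42 km/s

Transfer-ellipse semi-major axis a_t = (r₁ + r₂)/2 = (8060 + 42300)/2 = 25180 km.
Circular speed at r₁: v₁ = √(μ/r₁) = √(3.986×10^5/8060) = 7.0324 km/s.
On the transfer ellipse at r₁, v² = μ(2/r − 1/a) gives v_p = √[μ(2/r₁ − 1/a_t)] = 9.1147 km/s.
First burn Δv₁ = |v_p − v₁| = 2.082 km/s.
At r₂, v₂ = √(μ/r₂) = 3.070 km/s.
Transfer-orbit speed at r₂: v_a = √[μ(2/r₂ − 1/a_t)] = 1.737 km/s.
Second burn Δv₂ = |v₂ − v_a| = 1.333 km/s.
Δv = Δv₁ + Δv₂ = 2.082 + 1.333 = 3.415 km/s.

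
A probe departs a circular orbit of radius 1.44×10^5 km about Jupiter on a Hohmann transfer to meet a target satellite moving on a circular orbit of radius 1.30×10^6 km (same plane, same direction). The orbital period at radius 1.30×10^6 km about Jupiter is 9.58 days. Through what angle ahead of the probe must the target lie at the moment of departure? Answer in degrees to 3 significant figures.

φ = 105°

From Kepler's third law T² = 4π²r³/μ at r = 1.30×10^6 km, T = 9.58 days = 9.58 × 86400 s = 8.27712×10^5 s: μ = 4π²r³/T² = 1.26599×10^8 km³/s².
The Hohmann ellipse has a_t = (r₁ + r₂)/2 = 7.220×10^5 km.
Transfer time t = π√(a_t³/μ) = 1.71293×10^5 s.
Target angular speed ω₂ = √(μ/r₂³) = 7.59103×10^-6 rad/s.
Angle swept by the target during transfer: ω₂·t = 1.30029 rad = 74.501°.
The probe traverses 180° on the transfer ellipse, so the target must lead by 180° − 74.501° = 105°.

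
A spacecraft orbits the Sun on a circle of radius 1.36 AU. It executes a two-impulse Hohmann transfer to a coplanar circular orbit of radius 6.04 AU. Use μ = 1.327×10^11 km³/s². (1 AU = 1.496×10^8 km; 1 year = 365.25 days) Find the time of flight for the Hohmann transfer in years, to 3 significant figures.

In km: r₁ = 1.36 × 1.496×10^8 = 2.03456×10^8 km; r₂ = 6.04 × 1.496×10^8 = 9.03584×10^8 km.
The Hohmann ellipse has a_t = (r₁ + r₂)/2 = 5.5352×10^8 km.
Transfer time t = π√(a_t³/μ) = π√((5.5352×10^8)³ / 1.327×10^11) = 1.123×10^8 s.
Converting: 1.123×10^8 s ÷ 3.15576×10^7 s/year (365.25 × 86400) = 3.56 years.

t = 3.56 years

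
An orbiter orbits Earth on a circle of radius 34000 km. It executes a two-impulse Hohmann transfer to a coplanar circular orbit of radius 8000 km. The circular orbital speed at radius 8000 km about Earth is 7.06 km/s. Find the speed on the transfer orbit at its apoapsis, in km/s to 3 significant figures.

v = 2.11 km/s

From the circular-orbit relation v² = μ/r at r = 8000 km: μ = v²r = (7.06)² × 8000 = 3.98749×10^5 km³/s².
Transfer-ellipse semi-major axis a_t = (r₁ + r₂)/2 = (34000 + 8000)/2 = 21000 km.
The apoapsis of the transfer ellipse is at r = 34000 km.
Vis-viva: v = √[μ(2/r − 1/a_t)] = √[3.98749×10^5 × (2/34000 − 1/21000)] = 2.114 km/s.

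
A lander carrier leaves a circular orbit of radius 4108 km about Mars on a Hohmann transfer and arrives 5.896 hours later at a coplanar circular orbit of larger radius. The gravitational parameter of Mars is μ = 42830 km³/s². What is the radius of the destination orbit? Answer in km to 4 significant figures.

r₂ = 20900 km

Transfer time t = 5.896 hours = 21225.6 s, and t = π√(a_t³/μ).
So a_t = (μ t²/π²)^(1/3) = (42830 × (21225.6)² / π²)^(1/3) = 12504 km.
Since a_t = (r₁ + r₂)/2, r₂ = 2a_t − r₁ = 2×12504 − 4108 = 20900 km.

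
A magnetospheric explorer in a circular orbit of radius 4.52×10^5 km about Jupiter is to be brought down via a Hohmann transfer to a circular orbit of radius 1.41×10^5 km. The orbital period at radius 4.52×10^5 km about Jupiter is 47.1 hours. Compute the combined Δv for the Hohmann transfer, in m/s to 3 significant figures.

Δv = 12200 m/s

From Kepler's third law T² = 4π²r³/μ at r = 4.52×10^5 km, T = 47.1 hours = 47.1 × 3600 s = 1.6956×10^5 s: μ = 4π²r³/T² = 1.26803×10^8 km³/s².
Transfer-ellipse semi-major axis a_t = (r₁ + r₂)/2 = (4.520×10^5 + 1.410×10^5)/2 = 2.965×10^5 km.
Circular speed at r₁: v₁ = √(μ/r₁) = √(1.26803×10^8/4.520×10^5) = 16.749 km/s.
Transfer-orbit speed at r₁ (v² = μ(2/r − 1/a)): v_a = √[μ(2/r₁ − 1/a_t)] = 11.550 km/s.
First burn Δv₁ = |v_a − v₁| = 5.199 km/s.
At r₂, v₂ = √(μ/r₂) = 29.988 km/s.
Transfer-orbit speed at r₂: v_p = √[μ(2/r₂ − 1/a_t)] = 37.026 km/s.
Second burn Δv₂ = |v₂ − v_p| = 7.038 km/s.
Total Δv = Δv₁ + Δv₂ = 12.24 km/s.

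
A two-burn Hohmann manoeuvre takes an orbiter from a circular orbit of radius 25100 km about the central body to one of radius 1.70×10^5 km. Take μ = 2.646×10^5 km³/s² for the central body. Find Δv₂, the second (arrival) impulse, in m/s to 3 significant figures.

Δv₂ = 615 m/s

Semi-major axis of the transfer orbit: a_t = (25100 + 1.700×10^5)/2 = 97550 km.
On the circular orbit at r = 1.700×10^5 km, v_c = √(μ/r) = 1.247586 km/s.
Vis-viva on the transfer ellipse at r = 1.700×10^5 km gives v_t = √[μ(2/r − 1/a_t)] = 0.6328397 km/s.
Δv₂ = |v_t − v_c| = |0.6328397 − 1.247586| = 0.6147 km/s.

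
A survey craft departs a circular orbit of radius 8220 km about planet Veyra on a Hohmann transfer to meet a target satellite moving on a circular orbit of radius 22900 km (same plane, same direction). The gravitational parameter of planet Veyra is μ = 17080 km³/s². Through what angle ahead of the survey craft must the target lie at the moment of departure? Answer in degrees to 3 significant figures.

Semi-major axis of the transfer orbit: a_t = (8220 + 22900)/2 = 15560 km.
Transfer time t = π√(a_t³/μ) = 46660 s.
Target angular speed ω₂ = √(μ/r₂³) = 3.771×10^-5 rad/s.
Angle swept by the target during transfer: ω₂·t = 1.760 rad = 100.8°.
The survey craft traverses 180° on the transfer ellipse, so the target must lead by 180° − 100.8° = 79.2°.

φ = 79.2°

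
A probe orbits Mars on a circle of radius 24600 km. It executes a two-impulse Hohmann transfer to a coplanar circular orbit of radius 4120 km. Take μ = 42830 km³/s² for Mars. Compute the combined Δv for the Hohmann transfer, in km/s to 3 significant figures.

The Hohmann ellipse has a_t = (r₁ + r₂)/2 = 14360 km.
At r₁ the circular-orbit speed is v₁ = √(μ/r₁) = 1.31949 km/s.
On the transfer ellipse at r₁, v² = μ(2/r − 1/a) gives v_a = √[μ(2/r₁ − 1/a_t)] = 0.706770 km/s.
First burn Δv₁ = |v_a − v₁| = 0.61272 km/s.
Circular speed at r₂: v₂ = √(μ/r₂) = 3.224226 km/s.
Transfer-orbit speed at r₂: v_p = √[μ(2/r₂ − 1/a_t)] = 4.220032 km/s.
Second burn Δv₂ = |v₂ − v_p| = 0.99581 km/s.
Δv = Δv₁ + Δv₂ = 0.61272 + 0.99581 = 1.609 km/s.

Δv = 1.61 km/s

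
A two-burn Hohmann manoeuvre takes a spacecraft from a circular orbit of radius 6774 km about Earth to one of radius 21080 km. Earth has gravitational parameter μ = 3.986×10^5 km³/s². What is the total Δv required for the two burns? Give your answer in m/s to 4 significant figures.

Δv = 3082 m/s

The Hohmann ellipse has a_t = (r₁ + r₂)/2 = 13927 km.
Circular speed at r₁: v₁ = √(μ/r₁) = √(3.986×10^5/6774) = 7.6709 km/s.
Transfer-orbit speed at r₁ (vis-viva equation): v_p = √[μ(2/r₁ − 1/a_t)] = 9.4374 km/s.
First burn Δv₁ = |v_p − v₁| = 1.7665 km/s.
Circular speed at r₂: v₂ = √(μ/r₂) = 4.34844 km/s.
Transfer-orbit speed at r₂: v_a = √[μ(2/r₂ − 1/a_t)] = 3.03268 km/s.
Second burn Δv₂ = |v₂ − v_a| = 1.3158 km/s.
Total Δv = Δv₁ + Δv₂ = 3.082 km/s.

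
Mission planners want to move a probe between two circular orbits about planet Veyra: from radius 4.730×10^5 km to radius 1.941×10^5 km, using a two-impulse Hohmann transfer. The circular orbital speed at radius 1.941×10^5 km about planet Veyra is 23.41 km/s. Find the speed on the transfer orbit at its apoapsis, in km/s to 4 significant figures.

From the circular-orbit relation v² = μ/r at r = 1.941×10^5 km: μ = v²r = (23.41)² × 1.941×10^5 = 1.06372×10^8 km³/s².
Semi-major axis of the transfer orbit: a_t = (4.730×10^5 + 1.941×10^5)/2 = 3.3355×10^5 km.
At apoapsis, r = 4.730×10^5 km.
Applying v² = μ(2/r − 1/a_t): v = 11.44 km/s.

v = 11.44 km/s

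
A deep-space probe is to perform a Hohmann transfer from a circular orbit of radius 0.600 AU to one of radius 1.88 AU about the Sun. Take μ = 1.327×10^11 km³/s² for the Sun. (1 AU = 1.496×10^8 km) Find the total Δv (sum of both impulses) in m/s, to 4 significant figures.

Δv = 15510 m/s

In km: r₁ = 0.600 × 1.496×10^8 = 8.976×10^7 km; r₂ = 1.88 × 1.496×10^8 = 2.81248×10^8 km.
The Hohmann ellipse has a_t = (r₁ + r₂)/2 = 1.85504×10^8 km.
Circular speed at r₁: v₁ = √(μ/r₁) = √(1.327×10^11/8.976×10^7) = 38.450 km/s.
Transfer-orbit speed at r₁ (v² = μ(2/r − 1/a)): v_p = √[μ(2/r₁ − 1/a_t)] = 47.344 km/s.
First burn Δv₁ = |v_p − v₁| = 8.894 km/s.
At r₂, v₂ = √(μ/r₂) = 21.722 km/s.
Transfer-orbit speed at r₂: v_a = √[μ(2/r₂ − 1/a_t)] = 15.110 km/s.
Second burn Δv₂ = |v₂ − v_a| = 6.612 km/s.
Total Δv = Δv₁ + Δv₂ = 15.51 km/s.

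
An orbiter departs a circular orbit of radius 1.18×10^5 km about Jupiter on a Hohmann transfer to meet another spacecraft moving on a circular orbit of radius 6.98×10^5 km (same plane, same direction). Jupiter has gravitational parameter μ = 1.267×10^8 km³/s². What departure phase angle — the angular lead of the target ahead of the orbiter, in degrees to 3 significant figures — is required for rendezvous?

Transfer-ellipse semi-major axis a_t = (r₁ + r₂)/2 = (1.180×10^5 + 6.980×10^5)/2 = 4.080×10^5 km.
Transfer time t = π√(a_t³/μ) = 72740 s.
Target angular speed ω₂ = √(μ/r₂³) = 1.930×10^-5 rad/s.
Angle swept by the target during transfer: ω₂·t = 1.404 rad = 80.44°.
Arrival is 180° from departure on the ellipse, so φ = 180° − 80.44° = 99.6°.

φ = 99.6°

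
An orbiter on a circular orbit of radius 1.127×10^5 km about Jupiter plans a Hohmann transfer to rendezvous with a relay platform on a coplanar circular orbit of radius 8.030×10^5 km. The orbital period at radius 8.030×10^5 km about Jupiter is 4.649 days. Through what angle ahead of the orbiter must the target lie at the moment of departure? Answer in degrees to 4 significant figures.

From Kepler's third law T² = 4π²r³/μ at r = 8.030×10^5 km, T = 4.649 days = 4.649 × 86400 s = 4.016736×10^5 s: μ = 4π²r³/T² = 1.26695×10^8 km³/s².
Transfer-ellipse semi-major axis a_t = (r₁ + r₂)/2 = (1.127×10^5 + 8.030×10^5)/2 = 4.5785×10^5 km.
The half-period of the transfer ellipse is t = π√(a_t³/μ) = 86468 s.
The target's mean motion on its circular orbit is ω₂ = √(μ/r₂³) = 1.5643×10^-5 rad/s.
Angle swept by the target during transfer: ω₂·t = 1.3526 rad = 77.50°.
The orbiter traverses 180° on the transfer ellipse, so the target must lead by 180° − 77.50° = 102.5°.

φ = 102.5°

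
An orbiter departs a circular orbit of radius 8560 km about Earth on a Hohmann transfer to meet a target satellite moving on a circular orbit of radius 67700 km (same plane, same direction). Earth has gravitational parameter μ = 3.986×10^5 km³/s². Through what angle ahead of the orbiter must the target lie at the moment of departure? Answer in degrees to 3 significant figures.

The Hohmann ellipse has a_t = (r₁ + r₂)/2 = 38130 km.
Transfer time t = π√(a_t³/μ) = 37050 s.
The target's mean motion on its circular orbit is ω₂ = √(μ/r₂³) = 3.584×10^-5 rad/s.
Angle swept by the target during transfer: ω₂·t = 1.3279 rad = 76.08°.
The orbiter traverses 180° on the transfer ellipse, so the target must lead by 180° − 76.08° = 104°.

φ = 104°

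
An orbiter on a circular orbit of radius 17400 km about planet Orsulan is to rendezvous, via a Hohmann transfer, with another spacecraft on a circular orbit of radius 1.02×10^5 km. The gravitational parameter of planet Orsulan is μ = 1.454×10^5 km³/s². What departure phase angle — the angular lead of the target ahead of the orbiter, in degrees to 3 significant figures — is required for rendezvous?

Transfer-ellipse semi-major axis a_t = (r₁ + r₂)/2 = (17400 + 1.020×10^5)/2 = 59700 km.
Transfer time t = π√(a_t³/μ) = 1.2018×10^5 s.
The target's mean motion on its circular orbit is ω₂ = √(μ/r₂³) = 1.1705×10^-5 rad/s.
Angle swept by the target during transfer: ω₂·t = 1.4067 rad = 80.60°.
The orbiter traverses 180° on the transfer ellipse, so the target must lead by 180° − 80.60° = 99.4°.

φ = 99.4°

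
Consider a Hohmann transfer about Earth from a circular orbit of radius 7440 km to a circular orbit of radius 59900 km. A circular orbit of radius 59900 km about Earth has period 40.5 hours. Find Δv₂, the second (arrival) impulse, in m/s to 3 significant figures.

From Kepler's third law T² = 4π²r³/μ at r = 59900 km, T = 40.5 hours = 40.5 × 3600 s = 1.458×10^5 s: μ = 4π²r³/T² = 3.99140×10^5 km³/s².
Transfer-ellipse semi-major axis a_t = (r₁ + r₂)/2 = (7440 + 59900)/2 = 33670 km.
Circular speed at r = 59900 km: v_c = √(μ/r) = 2.581 km/s.
Vis-viva on the transfer ellipse at r = 59900 km gives v_t = √[μ(2/r − 1/a_t)] = 1.213 km/s.
Δv₂ = |v_t − v_c| = |1.213 − 2.581| = 1.368 km/s.

Δv₂ = 1370 m/s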